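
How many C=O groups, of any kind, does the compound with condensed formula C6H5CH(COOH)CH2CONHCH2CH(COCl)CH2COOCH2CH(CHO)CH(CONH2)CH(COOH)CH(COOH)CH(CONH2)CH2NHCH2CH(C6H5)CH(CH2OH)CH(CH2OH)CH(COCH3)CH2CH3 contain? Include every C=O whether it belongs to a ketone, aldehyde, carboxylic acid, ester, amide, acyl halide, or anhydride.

CH(COOH): carboxylic acid, 1 C=O (running total 1).
CH2CONHCH2: amide, 1 C=O (running total 2).
CH(COCl): acyl halide, 1 C=O (running total 3).
CH2COOCH2: ester, 1 C=O (running total 4).
CH(CHO): aldehyde, 1 C=O (running total 5).
CH(CONH2): amide, 1 C=O (running total 6).
CH(COOH): carboxylic acid, 1 C=O (running total 7).
CH(COOH): carboxylic acid, 1 C=O (running total 8).
CH(CONH2): amide, 1 C=O (running total 9).
CH(COCH3): ketone, 1 C=O (running total 10).

10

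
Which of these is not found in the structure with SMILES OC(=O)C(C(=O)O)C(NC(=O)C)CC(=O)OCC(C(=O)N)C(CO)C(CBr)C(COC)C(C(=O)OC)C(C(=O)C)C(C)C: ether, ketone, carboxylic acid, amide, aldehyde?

amide: present (CH(NHCOCH3) — pendant –NHC(=O)CH3: N bonded to a carbonyl → amide (not amine)).
ketone: present (CH(COCH3) — pendant –COCH3: carbonyl C bonded to two carbons → ketone).
carboxylic acid: present (HOOC — –COOH: carbonyl C bonded to –OH and C → carboxylic acid (the –OH is not a separate alcohol)).
ether: present (CH(CH2OCH3) — pendant –CH2OCH3: C–O–C linkage → ether).
aldehyde: absent. In CH(COCH3), the carbonyl carbon is bonded to two carbons, so it is a ketone, not an aldehyde. In each of HOOC and CH(COOH), the carbonyl carbon bears –OH, not –H, so it is a carboxylic acid.

aldehyde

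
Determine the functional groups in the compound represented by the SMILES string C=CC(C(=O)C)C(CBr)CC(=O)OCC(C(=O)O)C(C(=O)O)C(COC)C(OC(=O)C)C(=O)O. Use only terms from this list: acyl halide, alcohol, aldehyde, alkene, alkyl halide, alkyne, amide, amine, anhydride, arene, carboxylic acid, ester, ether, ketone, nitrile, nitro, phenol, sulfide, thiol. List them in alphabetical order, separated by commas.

alkene, alkyl halide, carboxylic acid, ester, ether, ketone

C=C double bond → alkene.
pendant –COCH3: carbonyl C bonded to two carbons → ketone.
pendant –CH2X: halogen on sp³ carbon → alkyl halide.
–C(=O)–O–C with C on the carbonyl side → ester.
pendant –COOH: carbonyl C bonded to C and –OH → carboxylic acid.
pendant –COOH: carbonyl C bonded to C and –OH → carboxylic acid.
pendant –CH2OCH3: C–O–C linkage → ether.
pendant –OC(=O)CH3: an acyloxy group → ester.
–COOH: carbonyl C bonded to –OH and C → carboxylic acid (the –OH is not a separate alcohol).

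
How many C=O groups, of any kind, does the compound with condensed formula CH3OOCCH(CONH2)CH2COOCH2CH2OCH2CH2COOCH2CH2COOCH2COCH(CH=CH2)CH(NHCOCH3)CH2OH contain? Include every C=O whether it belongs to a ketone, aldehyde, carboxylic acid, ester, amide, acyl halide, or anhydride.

CH3OOC: ester, 1 C=O (running total 1).
CH(CONH2): amide, 1 C=O (running total 2).
CH2COOCH2: ester, 1 C=O (running total 3).
CH2COOCH2: ester, 1 C=O (running total 4).
CH2COOCH2: ester, 1 C=O (running total 5).
CO: ketone, 1 C=O (running total 6).
CH(NHCOCH3): amide, 1 C=O (running total 7).

7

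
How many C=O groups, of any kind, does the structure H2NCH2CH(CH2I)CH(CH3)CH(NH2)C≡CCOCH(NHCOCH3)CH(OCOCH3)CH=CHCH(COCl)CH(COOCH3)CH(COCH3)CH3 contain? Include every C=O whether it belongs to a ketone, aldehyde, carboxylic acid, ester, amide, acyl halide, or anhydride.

CO: ketone, 1 C=O (running total 1).
CH(NHCOCH3): amide, 1 C=O (running total 2).
CH(OCOCH3): ester, 1 C=O (running total 3).
CH(COCl): acyl halide, 1 C=O (running total 4).
CH(COOCH3): ester, 1 C=O (running total 5).
CH(COCH3): ketone, 1 C=O (running total 6).

6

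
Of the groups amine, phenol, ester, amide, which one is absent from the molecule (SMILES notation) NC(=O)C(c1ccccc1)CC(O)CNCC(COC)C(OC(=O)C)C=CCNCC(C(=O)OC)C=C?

amide: present (H2NCO — –C(=O)NH2: carbonyl C bonded to C and to N → amide (the N is not a separate amine)).
amine: present (CH2NHCH2 — C–N–C with sp³ carbons and no adjacent C=O → amine (secondary)).
ester: present (CH(OCOCH3) — pendant –OC(=O)CH3: an acyloxy group → ester).
phenol: absent. In CH(OH), the –OH is on an sp³ carbon, not on an aromatic ring, so it is an alcohol.

phenol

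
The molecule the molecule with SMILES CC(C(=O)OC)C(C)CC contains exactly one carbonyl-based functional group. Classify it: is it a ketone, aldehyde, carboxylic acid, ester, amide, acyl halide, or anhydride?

The carbonyl is in the CH(COOCH3) segment: pendant –COOCH3: carbonyl C bonded to C and –OCH3 → ester.

ester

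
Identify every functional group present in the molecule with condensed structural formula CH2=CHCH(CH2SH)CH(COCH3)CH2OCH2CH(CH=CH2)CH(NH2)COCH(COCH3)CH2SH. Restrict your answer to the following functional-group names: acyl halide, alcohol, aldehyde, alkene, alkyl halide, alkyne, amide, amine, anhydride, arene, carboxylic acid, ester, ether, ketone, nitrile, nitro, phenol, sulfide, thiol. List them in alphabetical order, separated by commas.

Reading the structure from left to right:
  CH2=CH: C=C double bond → alkene.
  CH(CH2SH): pendant –CH2SH → thiol.
  CH(COCH3): pendant –COCH3: carbonyl C bonded to two carbons → ketone.
  CH2OCH2: C–O–C with sp³ carbons on both sides and no adjacent C=O → ether.
  CH(CH=CH2): pendant –CH=CH2: C=C double bond → alkene.
  CH(NH2): –NH2 on an sp³ carbon with no adjacent C=O → amine.
  CO: –C(=O)– with carbon on both sides → ketone.
  CH(COCH3): pendant –COCH3: carbonyl C bonded to two carbons → ketone.
  CH2SH: –SH on an sp³ carbon → thiol.

alkene, amine, ether, ketone, thiol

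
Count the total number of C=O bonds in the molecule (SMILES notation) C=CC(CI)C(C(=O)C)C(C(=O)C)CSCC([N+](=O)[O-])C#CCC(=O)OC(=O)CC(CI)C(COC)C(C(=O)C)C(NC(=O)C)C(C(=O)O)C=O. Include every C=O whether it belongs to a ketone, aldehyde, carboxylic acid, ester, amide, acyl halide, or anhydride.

8

CH(COCH3): ketone, 1 C=O (running total 1).
CH(COCH3): ketone, 1 C=O (running total 2).
CH2CO-O-COCH2: anhydride, 2 C=O (running total 4).
CH(COCH3): ketone, 1 C=O (running total 5).
CH(NHCOCH3): amide, 1 C=O (running total 6).
CH(COOH): carboxylic acid, 1 C=O (running total 7).
CHO: aldehyde, 1 C=O (running total 8).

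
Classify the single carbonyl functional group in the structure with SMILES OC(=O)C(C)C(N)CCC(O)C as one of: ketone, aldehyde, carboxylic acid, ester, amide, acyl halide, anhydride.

The carbonyl is in the HOOC segment: –COOH: carbonyl C bonded to –OH and C → carboxylic acid (the –OH is not a separate alcohol).

carboxylic acid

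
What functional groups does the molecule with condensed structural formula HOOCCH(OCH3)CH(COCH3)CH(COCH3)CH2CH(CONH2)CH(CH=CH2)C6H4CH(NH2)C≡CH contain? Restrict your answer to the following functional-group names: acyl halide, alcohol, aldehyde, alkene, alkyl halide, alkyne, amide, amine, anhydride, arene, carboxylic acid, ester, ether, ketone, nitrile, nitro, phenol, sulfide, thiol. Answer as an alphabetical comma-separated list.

alkene, alkyne, amide, amine, arene, carboxylic acid, ether, ketone

Taking each segment in turn:
  HOOC: –COOH: carbonyl C bonded to –OH and C → carboxylic acid (the –OH is not a separate alcohol).
  CH(OCH3): pendant –OCH3: C–O–C with sp³ C, no adjacent C=O → ether.
  CH(COCH3): pendant –COCH3: carbonyl C bonded to two carbons → ketone.
  CH(COCH3): pendant –COCH3: carbonyl C bonded to two carbons → ketone.
  CH(CONH2): pendant –CONH2: carbonyl C bonded to C and N → amide.
  CH(CH=CH2): pendant –CH=CH2: C=C double bond → alkene.
  C6H4: para-disubstituted benzene ring → arene.
  CH(NH2): –NH2 on an sp³ carbon with no adjacent C=O → amine.
  C≡CH: C≡C triple bond → alkyne.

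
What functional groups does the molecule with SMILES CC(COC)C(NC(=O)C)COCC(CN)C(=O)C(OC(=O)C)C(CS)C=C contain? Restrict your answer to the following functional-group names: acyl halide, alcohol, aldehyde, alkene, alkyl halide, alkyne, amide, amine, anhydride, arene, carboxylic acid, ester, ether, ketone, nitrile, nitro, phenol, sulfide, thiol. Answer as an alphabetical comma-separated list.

Reading the structure from left to right:
  CH(CH2OCH3): pendant –CH2OCH3: C–O–C linkage → ether.
  CH(NHCOCH3): pendant –NHC(=O)CH3: N bonded to a carbonyl → amide (not amine).
  CH2OCH2: C–O–C with sp³ carbons on both sides and no adjacent C=O → ether.
  CH(CH2NH2): pendant –CH2NH2: N on sp³ C, no adjacent C=O → amine.
  CO: –C(=O)– with carbon on both sides → ketone.
  CH(OCOCH3): pendant –OC(=O)CH3: an acyloxy group → ester.
  CH(CH2SH): pendant –CH2SH → thiol.
  CH=CH2: C=C double bond → alkene.

alkene, amide, amine, ester, ether, ketone, thiol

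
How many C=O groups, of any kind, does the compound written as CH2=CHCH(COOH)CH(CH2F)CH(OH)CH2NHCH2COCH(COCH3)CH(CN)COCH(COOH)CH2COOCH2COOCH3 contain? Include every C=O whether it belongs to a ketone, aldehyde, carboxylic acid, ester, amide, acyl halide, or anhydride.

7

CH(COOH): carboxylic acid, 1 C=O (running total 1).
CO: ketone, 1 C=O (running total 2).
CH(COCH3): ketone, 1 C=O (running total 3).
CO: ketone, 1 C=O (running total 4).
CH(COOH): carboxylic acid, 1 C=O (running total 5).
CH2COOCH2: ester, 1 C=O (running total 6).
COOCH3: ester, 1 C=O (running total 7).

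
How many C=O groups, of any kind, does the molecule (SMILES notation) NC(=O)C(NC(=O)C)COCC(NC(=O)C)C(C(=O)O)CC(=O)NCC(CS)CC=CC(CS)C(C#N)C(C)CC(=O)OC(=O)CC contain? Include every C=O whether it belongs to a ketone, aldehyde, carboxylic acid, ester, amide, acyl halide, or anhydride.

H2NCO: amide, 1 C=O (running total 1).
CH(NHCOCH3): amide, 1 C=O (running total 2).
CH(NHCOCH3): amide, 1 C=O (running total 3).
CH(COOH): carboxylic acid, 1 C=O (running total 4).
CH2CONHCH2: amide, 1 C=O (running total 5).
CH2CO-O-COCH2: anhydride, 2 C=O (running total 7).

7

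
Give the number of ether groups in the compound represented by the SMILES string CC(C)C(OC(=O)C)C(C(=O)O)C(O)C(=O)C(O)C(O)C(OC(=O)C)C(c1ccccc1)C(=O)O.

0

Reading the structure from left to right:
  CH(OCOCH3): pendant –OC(=O)CH3: an acyloxy group → ester.
  CH(COOH): pendant –COOH: carbonyl C bonded to C and –OH → carboxylic acid.
  CH(OH): –OH on an sp³ carbon → alcohol (secondary).
  CO: –C(=O)– with carbon on both sides → ketone.
  CH(OH): –OH on an sp³ carbon → alcohol (secondary).
  CH(OH): –OH on an sp³ carbon → alcohol (secondary).
  CH(OCOCH3): pendant –OC(=O)CH3: an acyloxy group → ester.
  CH(C6H5): pendant –C6H5: benzene ring → arene.
  COOH: –COOH: carbonyl C bonded to –OH and C → carboxylic acid (the –OH is not a separate alcohol).
No segment is a ether: CH(OCOCH3) is ester, not ether; CH(OH) is alcohol, not ether; CH(OH) is alcohol, not ether. → 0.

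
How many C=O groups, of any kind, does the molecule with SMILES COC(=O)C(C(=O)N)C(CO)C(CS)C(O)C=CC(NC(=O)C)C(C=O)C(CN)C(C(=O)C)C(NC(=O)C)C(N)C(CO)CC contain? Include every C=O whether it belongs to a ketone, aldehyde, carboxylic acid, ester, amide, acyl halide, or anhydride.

CH3OOC: ester, 1 C=O (running total 1).
CH(CONH2): amide, 1 C=O (running total 2).
CH(NHCOCH3): amide, 1 C=O (running total 3).
CH(CHO): aldehyde, 1 C=O (running total 4).
CH(COCH3): ketone, 1 C=O (running total 5).
CH(NHCOCH3): amide, 1 C=O (running total 6).

6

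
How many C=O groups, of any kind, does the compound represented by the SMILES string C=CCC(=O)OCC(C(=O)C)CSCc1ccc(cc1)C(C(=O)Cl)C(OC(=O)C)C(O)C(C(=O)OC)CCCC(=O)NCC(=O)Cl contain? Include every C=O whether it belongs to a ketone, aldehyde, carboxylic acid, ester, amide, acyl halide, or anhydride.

7

CH2COOCH2: ester, 1 C=O (running total 1).
CH(COCH3): ketone, 1 C=O (running total 2).
CH(COCl): acyl halide, 1 C=O (running total 3).
CH(OCOCH3): ester, 1 C=O (running total 4).
CH(COOCH3): ester, 1 C=O (running total 5).
CH2CONHCH2: amide, 1 C=O (running total 6).
COCl: acyl halide, 1 C=O (running total 7).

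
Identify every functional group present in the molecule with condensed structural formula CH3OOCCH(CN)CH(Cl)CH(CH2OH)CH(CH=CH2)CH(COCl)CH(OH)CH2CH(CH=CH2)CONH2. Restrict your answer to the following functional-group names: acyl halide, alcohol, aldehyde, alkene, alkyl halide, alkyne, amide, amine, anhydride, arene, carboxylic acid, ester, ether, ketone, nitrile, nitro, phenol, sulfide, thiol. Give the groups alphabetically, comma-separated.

acyl halide, alcohol, alkene, alkyl halide, amide, ester, nitrile

Reading the structure from left to right:
  CH3OOC: CH3O–C(=O)–: carbonyl C bonded to C and to –OCH3 → ester (not ketone + ether).
  CH(CN): pendant –C≡N: nitrile.
  CH(Cl): halogen on an sp³ carbon → alkyl halide.
  CH(CH2OH): pendant –CH2OH on an sp³ backbone C → alcohol.
  CH(CH=CH2): pendant –CH=CH2: C=C double bond → alkene.
  CH(COCl): pendant –C(=O)X: carbonyl C bonded to C and halogen → acyl halide.
  CH(OH): –OH on an sp³ carbon → alcohol (secondary).
  CH(CH=CH2): pendant –CH=CH2: C=C double bond → alkene.
  CONH2: –C(=O)NH2: carbonyl C bonded to C and to N → amide (the N is not a separate amine).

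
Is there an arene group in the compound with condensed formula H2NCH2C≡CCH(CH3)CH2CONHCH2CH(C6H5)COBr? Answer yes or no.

yes

Working along the chain:
  H2NCH2: –NH2 on an sp³ carbon with no adjacent C=O → amine.
  C≡C: C≡C triple bond → alkyne.
  CH2CONHCH2: –C(=O)–N– linkage → amide (the N is not an amine).
  CH(C6H5): pendant –C6H5: benzene ring → arene.
  COBr: –C(=O)Br: carbonyl C bonded to C and to a halogen → acyl halide (not alkyl halide).
The CH(C6H5) segment supplies the arene: pendant –C6H5: benzene ring → arene.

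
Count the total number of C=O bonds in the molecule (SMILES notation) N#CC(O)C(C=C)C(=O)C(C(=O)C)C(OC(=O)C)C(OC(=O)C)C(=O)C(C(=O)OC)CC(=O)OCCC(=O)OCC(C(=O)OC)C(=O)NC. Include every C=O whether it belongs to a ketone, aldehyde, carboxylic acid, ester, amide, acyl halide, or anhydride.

CO: ketone, 1 C=O (running total 1).
CH(COCH3): ketone, 1 C=O (running total 2).
CH(OCOCH3): ester, 1 C=O (running total 3).
CH(OCOCH3): ester, 1 C=O (running total 4).
CO: ketone, 1 C=O (running total 5).
CH(COOCH3): ester, 1 C=O (running total 6).
CH2COOCH2: ester, 1 C=O (running total 7).
CH2COOCH2: ester, 1 C=O (running total 8).
CH(COOCH3): ester, 1 C=O (running total 9).
CONHCH3: amide, 1 C=O (running total 10).

10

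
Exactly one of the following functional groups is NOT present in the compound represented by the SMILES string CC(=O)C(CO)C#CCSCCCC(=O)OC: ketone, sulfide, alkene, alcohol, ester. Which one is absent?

alkene

ester: present (COOCH3 — –C(=O)OCH3: carbonyl C bonded to C and to –OCH3 → ester (not ketone + ether)).
ketone: present (CO — –C(=O)– with carbon on both sides → ketone).
sulfide: present (CH2SCH2 — C–S–C linkage → sulfide (thioether)).
alcohol: present (CH(CH2OH) — pendant –CH2OH on an sp³ backbone C → alcohol).
alkene: no segment matches this pattern.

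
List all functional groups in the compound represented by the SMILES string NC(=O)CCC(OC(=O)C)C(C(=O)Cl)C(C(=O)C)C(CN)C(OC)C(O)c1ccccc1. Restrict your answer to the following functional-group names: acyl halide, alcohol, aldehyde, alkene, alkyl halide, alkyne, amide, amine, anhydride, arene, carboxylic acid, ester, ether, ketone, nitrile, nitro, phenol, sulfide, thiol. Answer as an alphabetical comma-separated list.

–C(=O)NH2: carbonyl C bonded to C and to N → amide (the N is not a separate amine).
pendant –OC(=O)CH3: an acyloxy group → ester.
pendant –C(=O)X: carbonyl C bonded to C and halogen → acyl halide.
pendant –COCH3: carbonyl C bonded to two carbons → ketone.
pendant –CH2NH2: N on sp³ C, no adjacent C=O → amine.
pendant –OCH3: C–O–C with sp³ C, no adjacent C=O → ether.
–OH on an sp³ carbon → alcohol (secondary).
–C6H5 phenyl ring → arene.

acyl halide, alcohol, amide, amine, arene, ester, ether, ketone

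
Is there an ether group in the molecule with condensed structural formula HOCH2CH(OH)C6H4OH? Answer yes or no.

no

HO– on an sp³ carbon → alcohol.
–OH on an sp³ carbon → alcohol (secondary).
–OH attached directly to an aromatic ring → phenol (not alcohol); the ring itself is an arene.
The groups actually present are: alcohol, arene, phenol.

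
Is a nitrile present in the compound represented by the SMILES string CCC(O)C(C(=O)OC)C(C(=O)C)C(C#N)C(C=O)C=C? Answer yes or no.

yes

Taking each segment in turn:
  CH(OH): –OH on an sp³ carbon → alcohol (secondary).
  CH(COOCH3): pendant –COOCH3: carbonyl C bonded to C and –OCH3 → ester.
  CH(COCH3): pendant –COCH3: carbonyl C bonded to two carbons → ketone.
  CH(CN): pendant –C≡N: nitrile.
  CH(CHO): pendant –CHO: carbonyl C bonded to C and H → aldehyde.
  CH=CH2: C=C double bond → alkene.
The CH(CN) segment supplies the nitrile: pendant –C≡N: nitrile.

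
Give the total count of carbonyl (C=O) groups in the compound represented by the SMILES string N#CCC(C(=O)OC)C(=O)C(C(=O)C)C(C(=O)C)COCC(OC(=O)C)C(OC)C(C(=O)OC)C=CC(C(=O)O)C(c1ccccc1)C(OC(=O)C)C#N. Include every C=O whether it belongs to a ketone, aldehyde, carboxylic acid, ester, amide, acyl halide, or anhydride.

CH(COOCH3): ester, 1 C=O (running total 1).
CO: ketone, 1 C=O (running total 2).
CH(COCH3): ketone, 1 C=O (running total 3).
CH(COCH3): ketone, 1 C=O (running total 4).
CH(OCOCH3): ester, 1 C=O (running total 5).
CH(COOCH3): ester, 1 C=O (running total 6).
CH(COOH): carboxylic acid, 1 C=O (running total 7).
CH(OCOCH3): ester, 1 C=O (running total 8).

8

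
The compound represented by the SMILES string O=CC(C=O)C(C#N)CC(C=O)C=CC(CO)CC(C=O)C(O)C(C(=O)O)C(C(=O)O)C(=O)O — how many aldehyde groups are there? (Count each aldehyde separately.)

4

Working along the chain:
  OHC: terminal –CHO: carbonyl C bonded to H and C → aldehyde.
  CH(CHO): pendant –CHO: carbonyl C bonded to C and H → aldehyde.
  CH(CN): pendant –C≡N: nitrile.
  CH(CHO): pendant –CHO: carbonyl C bonded to C and H → aldehyde.
  CH=CH: C=C double bond → alkene.
  CH(CH2OH): pendant –CH2OH on an sp³ backbone C → alcohol.
  CH(CHO): pendant –CHO: carbonyl C bonded to C and H → aldehyde.
  CH(OH): –OH on an sp³ carbon → alcohol (secondary).
  CH(COOH): pendant –COOH: carbonyl C bonded to C and –OH → carboxylic acid.
  CH(COOH): pendant –COOH: carbonyl C bonded to C and –OH → carboxylic acid.
  COOH: –COOH: carbonyl C bonded to –OH and C → carboxylic acid (the –OH is not a separate alcohol).
Aldehyde appears at: OHC, CH(CHO), CH(CHO), CH(CHO) → 4.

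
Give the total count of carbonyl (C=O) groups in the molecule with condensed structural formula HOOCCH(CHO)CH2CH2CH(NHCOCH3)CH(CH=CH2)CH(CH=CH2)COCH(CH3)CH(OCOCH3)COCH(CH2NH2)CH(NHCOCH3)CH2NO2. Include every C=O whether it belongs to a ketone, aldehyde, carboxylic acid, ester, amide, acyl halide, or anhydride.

7

HOOC: carboxylic acid, 1 C=O (running total 1).
CH(CHO): aldehyde, 1 C=O (running total 2).
CH(NHCOCH3): amide, 1 C=O (running total 3).
CO: ketone, 1 C=O (running total 4).
CH(OCOCH3): ester, 1 C=O (running total 5).
CO: ketone, 1 C=O (running total 6).
CH(NHCOCH3): amide, 1 C=O (running total 7).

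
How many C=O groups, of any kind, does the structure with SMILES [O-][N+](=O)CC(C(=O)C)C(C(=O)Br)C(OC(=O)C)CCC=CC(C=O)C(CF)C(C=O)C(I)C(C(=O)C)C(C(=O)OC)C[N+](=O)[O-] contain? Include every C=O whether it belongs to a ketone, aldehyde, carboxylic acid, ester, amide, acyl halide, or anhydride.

CH(COCH3): ketone, 1 C=O (running total 1).
CH(COBr): acyl halide, 1 C=O (running total 2).
CH(OCOCH3): ester, 1 C=O (running total 3).
CH(CHO): aldehyde, 1 C=O (running total 4).
CH(CHO): aldehyde, 1 C=O (running total 5).
CH(COCH3): ketone, 1 C=O (running total 6).
CH(COOCH3): ester, 1 C=O (running total 7).

7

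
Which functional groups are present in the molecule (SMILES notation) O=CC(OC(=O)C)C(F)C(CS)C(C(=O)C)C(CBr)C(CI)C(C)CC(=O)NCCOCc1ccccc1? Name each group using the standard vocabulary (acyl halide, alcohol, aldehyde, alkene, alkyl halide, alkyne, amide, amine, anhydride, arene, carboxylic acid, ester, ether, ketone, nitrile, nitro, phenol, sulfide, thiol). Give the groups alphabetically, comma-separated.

Reading the structure from left to right:
  OHC: terminal –CHO: carbonyl C bonded to H and C → aldehyde.
  CH(OCOCH3): pendant –OC(=O)CH3: an acyloxy group → ester.
  CH(F): halogen on an sp³ carbon → alkyl halide.
  CH(CH2SH): pendant –CH2SH → thiol.
  CH(COCH3): pendant –COCH3: carbonyl C bonded to two carbons → ketone.
  CH(CH2Br): pendant –CH2X: halogen on sp³ carbon → alkyl halide.
  CH(CH2I): pendant –CH2X: halogen on sp³ carbon → alkyl halide.
  CH2CONHCH2: –C(=O)–N– linkage → amide (the N is not an amine).
  CH2OCH2: C–O–C with sp³ carbons on both sides and no adjacent C=O → ether.
  C6H5: –C6H5 phenyl ring → arene.

aldehyde, alkyl halide, amide, arene, ester, ether, ketone, thiol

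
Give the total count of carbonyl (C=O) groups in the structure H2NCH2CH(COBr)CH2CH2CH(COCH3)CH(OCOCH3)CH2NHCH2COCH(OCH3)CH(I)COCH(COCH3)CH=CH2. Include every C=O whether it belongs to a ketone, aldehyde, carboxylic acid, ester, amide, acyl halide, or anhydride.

6

CH(COBr): acyl halide, 1 C=O (running total 1).
CH(COCH3): ketone, 1 C=O (running total 2).
CH(OCOCH3): ester, 1 C=O (running total 3).
CO: ketone, 1 C=O (running total 4).
CO: ketone, 1 C=O (running total 5).
CH(COCH3): ketone, 1 C=O (running total 6).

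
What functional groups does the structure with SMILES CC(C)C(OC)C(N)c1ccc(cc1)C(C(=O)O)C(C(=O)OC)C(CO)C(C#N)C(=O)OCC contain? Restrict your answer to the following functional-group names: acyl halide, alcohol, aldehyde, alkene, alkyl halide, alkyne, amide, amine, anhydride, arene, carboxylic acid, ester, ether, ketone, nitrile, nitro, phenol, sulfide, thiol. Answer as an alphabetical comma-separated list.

alcohol, amine, arene, carboxylic acid, ester, ether, nitrile

Taking each segment in turn:
  CH(OCH3): pendant –OCH3: C–O–C with sp³ C, no adjacent C=O → ether.
  CH(NH2): –NH2 on an sp³ carbon with no adjacent C=O → amine.
  C6H4: para-disubstituted benzene ring → arene.
  CH(COOH): pendant –COOH: carbonyl C bonded to C and –OH → carboxylic acid.
  CH(COOCH3): pendant –COOCH3: carbonyl C bonded to C and –OCH3 → ester.
  CH(CH2OH): pendant –CH2OH on an sp³ backbone C → alcohol.
  CH(CN): pendant –C≡N: nitrile.
  COOCH2CH3: –C(=O)OCH2CH3: carbonyl C bonded to C and to –OEt → ester.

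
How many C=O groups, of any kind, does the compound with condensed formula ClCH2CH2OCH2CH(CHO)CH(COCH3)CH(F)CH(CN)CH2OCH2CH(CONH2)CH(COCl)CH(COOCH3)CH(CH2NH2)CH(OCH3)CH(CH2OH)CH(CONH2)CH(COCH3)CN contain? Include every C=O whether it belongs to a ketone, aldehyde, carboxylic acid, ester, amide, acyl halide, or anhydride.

7

CH(CHO): aldehyde, 1 C=O (running total 1).
CH(COCH3): ketone, 1 C=O (running total 2).
CH(CONH2): amide, 1 C=O (running total 3).
CH(COCl): acyl halide, 1 C=O (running total 4).
CH(COOCH3): ester, 1 C=O (running total 5).
CH(CONH2): amide, 1 C=O (running total 6).
CH(COCH3): ketone, 1 C=O (running total 7).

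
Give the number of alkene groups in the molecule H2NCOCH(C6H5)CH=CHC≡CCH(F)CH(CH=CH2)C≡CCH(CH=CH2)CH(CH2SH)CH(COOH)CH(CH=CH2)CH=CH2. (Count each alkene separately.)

5

Working along the chain:
  H2NCO: –C(=O)NH2: carbonyl C bonded to C and to N → amide (the N is not a separate amine).
  CH(C6H5): pendant –C6H5: benzene ring → arene.
  CH=CH: C=C double bond → alkene.
  C≡C: C≡C triple bond → alkyne.
  CH(F): halogen on an sp³ carbon → alkyl halide.
  CH(CH=CH2): pendant –CH=CH2: C=C double bond → alkene.
  C≡C: C≡C triple bond → alkyne.
  CH(CH=CH2): pendant –CH=CH2: C=C double bond → alkene.
  CH(CH2SH): pendant –CH2SH → thiol.
  CH(COOH): pendant –COOH: carbonyl C bonded to C and –OH → carboxylic acid.
  CH(CH=CH2): pendant –CH=CH2: C=C double bond → alkene.
  CH=CH2: C=C double bond → alkene.
Alkene appears at: CH=CH, CH(CH=CH2), CH(CH=CH2), CH(CH=CH2), CH=CH2 → 5.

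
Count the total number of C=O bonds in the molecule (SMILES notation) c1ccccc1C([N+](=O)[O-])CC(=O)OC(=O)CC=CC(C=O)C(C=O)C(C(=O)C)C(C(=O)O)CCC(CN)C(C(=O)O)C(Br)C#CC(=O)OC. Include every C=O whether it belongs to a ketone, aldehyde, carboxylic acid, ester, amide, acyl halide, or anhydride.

8

CH2CO-O-COCH2: anhydride, 2 C=O (running total 2).
CH(CHO): aldehyde, 1 C=O (running total 3).
CH(CHO): aldehyde, 1 C=O (running total 4).
CH(COCH3): ketone, 1 C=O (running total 5).
CH(COOH): carboxylic acid, 1 C=O (running total 6).
CH(COOH): carboxylic acid, 1 C=O (running total 7).
COOCH3: ester, 1 C=O (running total 8).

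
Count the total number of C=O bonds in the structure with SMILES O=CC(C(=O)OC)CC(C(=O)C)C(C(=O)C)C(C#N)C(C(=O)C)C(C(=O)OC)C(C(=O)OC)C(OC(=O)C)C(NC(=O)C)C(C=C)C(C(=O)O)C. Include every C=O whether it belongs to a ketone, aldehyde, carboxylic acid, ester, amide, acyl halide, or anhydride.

OHC: aldehyde, 1 C=O (running total 1).
CH(COOCH3): ester, 1 C=O (running total 2).
CH(COCH3): ketone, 1 C=O (running total 3).
CH(COCH3): ketone, 1 C=O (running total 4).
CH(COCH3): ketone, 1 C=O (running total 5).
CH(COOCH3): ester, 1 C=O (running total 6).
CH(COOCH3): ester, 1 C=O (running total 7).
CH(OCOCH3): ester, 1 C=O (running total 8).
CH(NHCOCH3): amide, 1 C=O (running total 9).
CH(COOH): carboxylic acid, 1 C=O (running total 10).

10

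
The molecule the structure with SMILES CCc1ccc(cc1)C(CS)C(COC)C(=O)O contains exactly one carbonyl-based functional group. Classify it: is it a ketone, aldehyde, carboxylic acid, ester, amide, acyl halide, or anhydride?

carboxylic acid

The carbonyl is in the COOH segment: –COOH: carbonyl C bonded to –OH and C → carboxylic acid (the –OH is not a separate alcohol).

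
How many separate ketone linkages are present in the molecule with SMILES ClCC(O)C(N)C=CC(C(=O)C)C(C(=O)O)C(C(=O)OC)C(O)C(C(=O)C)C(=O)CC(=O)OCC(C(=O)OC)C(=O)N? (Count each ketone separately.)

Working along the chain:
  ClCH2: halogen on an sp³ carbon → alkyl halide.
  CH(OH): –OH on an sp³ carbon → alcohol (secondary).
  CH(NH2): –NH2 on an sp³ carbon with no adjacent C=O → amine.
  CH=CH: C=C double bond → alkene.
  CH(COCH3): pendant –COCH3: carbonyl C bonded to two carbons → ketone.
  CH(COOH): pendant –COOH: carbonyl C bonded to C and –OH → carboxylic acid.
  CH(COOCH3): pendant –COOCH3: carbonyl C bonded to C and –OCH3 → ester.
  CH(OH): –OH on an sp³ carbon → alcohol (secondary).
  CH(COCH3): pendant –COCH3: carbonyl C bonded to two carbons → ketone.
  CO: –C(=O)– with carbon on both sides → ketone.
  CH2COOCH2: –C(=O)–O–C with C on the carbonyl side → ester.
  CH(COOCH3): pendant –COOCH3: carbonyl C bonded to C and –OCH3 → ester.
  CONH2: –C(=O)NH2: carbonyl C bonded to C and to N → amide (the N is not a separate amine).
Ketone appears at: CH(COCH3), CH(COCH3), CO → 3.

3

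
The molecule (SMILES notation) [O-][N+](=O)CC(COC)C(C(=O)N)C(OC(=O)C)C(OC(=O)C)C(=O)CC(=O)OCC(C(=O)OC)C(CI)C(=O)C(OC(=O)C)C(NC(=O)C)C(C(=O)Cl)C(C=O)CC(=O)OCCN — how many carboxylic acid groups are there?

Taking each segment in turn:
  O2NCH2: –NO2 on carbon → nitro group.
  CH(CH2OCH3): pendant –CH2OCH3: C–O–C linkage → ether.
  CH(CONH2): pendant –CONH2: carbonyl C bonded to C and N → amide.
  CH(OCOCH3): pendant –OC(=O)CH3: an acyloxy group → ester.
  CH(OCOCH3): pendant –OC(=O)CH3: an acyloxy group → ester.
  CO: –C(=O)– with carbon on both sides → ketone.
  CH2COOCH2: –C(=O)–O–C with C on the carbonyl side → ester.
  CH(COOCH3): pendant –COOCH3: carbonyl C bonded to C and –OCH3 → ester.
  CH(CH2I): pendant –CH2X: halogen on sp³ carbon → alkyl halide.
  CO: –C(=O)– with carbon on both sides → ketone.
  CH(OCOCH3): pendant –OC(=O)CH3: an acyloxy group → ester.
  CH(NHCOCH3): pendant –NHC(=O)CH3: N bonded to a carbonyl → amide (not amine).
  CH(COCl): pendant –C(=O)X: carbonyl C bonded to C and halogen → acyl halide.
  CH(CHO): pendant –CHO: carbonyl C bonded to C and H → aldehyde.
  CH2COOCH2: –C(=O)–O–C with C on the carbonyl side → ester.
  CH2NH2: –NH2 on an sp³ carbon with no adjacent C=O → amine.
No segment is a carboxylic acid: CH(CONH2) is amide, not carboxylic acid; CH(OCOCH3) is ester, not carboxylic acid; CH(OCOCH3) is ester, not carboxylic acid. → 0.

0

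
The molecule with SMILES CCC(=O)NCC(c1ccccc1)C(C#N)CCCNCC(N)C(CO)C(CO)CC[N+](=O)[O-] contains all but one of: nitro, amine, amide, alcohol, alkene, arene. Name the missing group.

nitro: present (CH2NO2 — –NO2 on carbon → nitro group).
amine: present (CH2NHCH2 — C–N–C with sp³ carbons and no adjacent C=O → amine (secondary)).
arene: present (CH(C6H5) — pendant –C6H5: benzene ring → arene).
alcohol: present (CH(CH2OH) — pendant –CH2OH on an sp³ backbone C → alcohol).
amide: present (CH2CONHCH2 — –C(=O)–N– linkage → amide (the N is not an amine)).
alkene: absent. In CH(C6H5), the C=C units are part of an aromatic ring, which is an arene, not an isolated alkene.

alkene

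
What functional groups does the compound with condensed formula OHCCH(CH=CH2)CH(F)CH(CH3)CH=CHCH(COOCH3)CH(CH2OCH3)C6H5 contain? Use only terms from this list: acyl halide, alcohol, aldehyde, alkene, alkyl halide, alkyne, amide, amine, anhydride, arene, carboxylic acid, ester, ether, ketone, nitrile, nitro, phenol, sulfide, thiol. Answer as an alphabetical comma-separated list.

aldehyde, alkene, alkyl halide, arene, ester, ether

Reading the structure from left to right:
  OHC: terminal –CHO: carbonyl C bonded to H and C → aldehyde.
  CH(CH=CH2): pendant –CH=CH2: C=C double bond → alkene.
  CH(F): halogen on an sp³ carbon → alkyl halide.
  CH=CH: C=C double bond → alkene.
  CH(COOCH3): pendant –COOCH3: carbonyl C bonded to C and –OCH3 → ester.
  CH(CH2OCH3): pendant –CH2OCH3: C–O–C linkage → ether.
  C6H5: –C6H5 phenyl ring → arene.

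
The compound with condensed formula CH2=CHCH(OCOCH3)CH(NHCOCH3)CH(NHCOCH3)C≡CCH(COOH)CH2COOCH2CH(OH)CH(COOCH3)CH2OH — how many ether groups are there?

C=C double bond → alkene.
pendant –OC(=O)CH3: an acyloxy group → ester.
pendant –NHC(=O)CH3: N bonded to a carbonyl → amide (not amine).
pendant –NHC(=O)CH3: N bonded to a carbonyl → amide (not amine).
C≡C triple bond → alkyne.
pendant –COOH: carbonyl C bonded to C and –OH → carboxylic acid.
–C(=O)–O–C with C on the carbonyl side → ester.
–OH on an sp³ carbon → alcohol (secondary).
pendant –COOCH3: carbonyl C bonded to C and –OCH3 → ester.
–OH on an sp³ carbon → alcohol.
No segment is a ether: CH(OCOCH3) is ester, not ether; CH2COOCH2 is ester, not ether; CH(OH) is alcohol, not ether. → 0.

0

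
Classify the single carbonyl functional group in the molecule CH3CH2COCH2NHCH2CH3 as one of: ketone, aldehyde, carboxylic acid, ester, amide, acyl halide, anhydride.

ketone

The carbonyl is in the CO segment: –C(=O)– with carbon on both sides → ketone.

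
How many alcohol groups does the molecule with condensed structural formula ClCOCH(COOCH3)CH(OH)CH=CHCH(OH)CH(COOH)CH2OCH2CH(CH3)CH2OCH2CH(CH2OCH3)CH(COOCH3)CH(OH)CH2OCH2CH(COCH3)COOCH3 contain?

3

Taking each segment in turn:
  ClCO: –C(=O)Cl: carbonyl C bonded to C and to a halogen → acyl halide (not alkyl halide).
  CH(COOCH3): pendant –COOCH3: carbonyl C bonded to C and –OCH3 → ester.
  CH(OH): –OH on an sp³ carbon → alcohol (secondary).
  CH=CH: C=C double bond → alkene.
  CH(OH): –OH on an sp³ carbon → alcohol (secondary).
  CH(COOH): pendant –COOH: carbonyl C bonded to C and –OH → carboxylic acid.
  CH2OCH2: C–O–C with sp³ carbons on both sides and no adjacent C=O → ether.
  CH2OCH2: C–O–C with sp³ carbons on both sides and no adjacent C=O → ether.
  CH(CH2OCH3): pendant –CH2OCH3: C–O–C linkage → ether.
  CH(COOCH3): pendant –COOCH3: carbonyl C bonded to C and –OCH3 → ester.
  CH(OH): –OH on an sp³ carbon → alcohol (secondary).
  CH2OCH2: C–O–C with sp³ carbons on both sides and no adjacent C=O → ether.
  CH(COCH3): pendant –COCH3: carbonyl C bonded to two carbons → ketone.
  COOCH3: –C(=O)OCH3: carbonyl C bonded to C and to –OCH3 → ester (not ketone + ether).
Alcohol appears at: CH(OH), CH(OH), CH(OH) → 3.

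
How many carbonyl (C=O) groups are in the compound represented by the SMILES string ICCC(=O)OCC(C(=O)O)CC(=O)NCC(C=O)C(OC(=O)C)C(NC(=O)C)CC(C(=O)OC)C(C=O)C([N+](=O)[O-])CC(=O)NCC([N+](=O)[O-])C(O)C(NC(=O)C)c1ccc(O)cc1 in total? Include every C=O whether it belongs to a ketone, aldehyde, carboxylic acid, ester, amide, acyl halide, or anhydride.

10

CH2COOCH2: ester, 1 C=O (running total 1).
CH(COOH): carboxylic acid, 1 C=O (running total 2).
CH2CONHCH2: amide, 1 C=O (running total 3).
CH(CHO): aldehyde, 1 C=O (running total 4).
CH(OCOCH3): ester, 1 C=O (running total 5).
CH(NHCOCH3): amide, 1 C=O (running total 6).
CH(COOCH3): ester, 1 C=O (running total 7).
CH(CHO): aldehyde, 1 C=O (running total 8).
CH2CONHCH2: amide, 1 C=O (running total 9).
CH(NHCOCH3): amide, 1 C=O (running total 10).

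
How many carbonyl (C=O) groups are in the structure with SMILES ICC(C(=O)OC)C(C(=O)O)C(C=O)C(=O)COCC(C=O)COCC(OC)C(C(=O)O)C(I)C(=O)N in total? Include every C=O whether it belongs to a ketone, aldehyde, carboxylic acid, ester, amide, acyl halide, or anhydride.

7

CH(COOCH3): ester, 1 C=O (running total 1).
CH(COOH): carboxylic acid, 1 C=O (running total 2).
CH(CHO): aldehyde, 1 C=O (running total 3).
CO: ketone, 1 C=O (running total 4).
CH(CHO): aldehyde, 1 C=O (running total 5).
CH(COOH): carboxylic acid, 1 C=O (running total 6).
CONH2: amide, 1 C=O (running total 7).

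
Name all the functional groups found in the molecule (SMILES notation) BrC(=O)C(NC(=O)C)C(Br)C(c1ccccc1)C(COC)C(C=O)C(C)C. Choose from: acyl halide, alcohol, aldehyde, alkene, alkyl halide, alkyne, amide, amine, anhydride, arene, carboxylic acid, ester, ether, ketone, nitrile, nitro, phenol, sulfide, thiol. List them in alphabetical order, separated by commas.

Taking each segment in turn:
  BrCO: –C(=O)Br: carbonyl C bonded to C and to a halogen → acyl halide (not alkyl halide).
  CH(NHCOCH3): pendant –NHC(=O)CH3: N bonded to a carbonyl → amide (not amine).
  CH(Br): halogen on an sp³ carbon → alkyl halide.
  CH(C6H5): pendant –C6H5: benzene ring → arene.
  CH(CH2OCH3): pendant –CH2OCH3: C–O–C linkage → ether.
  CH(CHO): pendant –CHO: carbonyl C bonded to C and H → aldehyde.

acyl halide, aldehyde, alkyl halide, amide, arene, ether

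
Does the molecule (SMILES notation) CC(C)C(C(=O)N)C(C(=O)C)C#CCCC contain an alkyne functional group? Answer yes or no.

pendant –CONH2: carbonyl C bonded to C and N → amide.
pendant –COCH3: carbonyl C bonded to two carbons → ketone.
C≡C triple bond → alkyne.
The C≡C segment supplies the alkyne: C≡C triple bond → alkyne.

yes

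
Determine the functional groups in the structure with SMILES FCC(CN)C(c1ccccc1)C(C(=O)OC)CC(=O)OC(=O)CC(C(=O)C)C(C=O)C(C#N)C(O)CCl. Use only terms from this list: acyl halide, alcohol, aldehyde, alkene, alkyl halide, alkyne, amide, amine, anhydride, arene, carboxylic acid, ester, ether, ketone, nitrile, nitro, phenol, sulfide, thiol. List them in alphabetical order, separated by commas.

alcohol, aldehyde, alkyl halide, amine, anhydride, arene, ester, ketone, nitrile

halogen on an sp³ carbon → alkyl halide.
pendant –CH2NH2: N on sp³ C, no adjacent C=O → amine.
pendant –C6H5: benzene ring → arene.
pendant –COOCH3: carbonyl C bonded to C and –OCH3 → ester.
two acyl groups sharing one oxygen, –C(=O)–O–C(=O)– → anhydride.
pendant –COCH3: carbonyl C bonded to two carbons → ketone.
pendant –CHO: carbonyl C bonded to C and H → aldehyde.
pendant –C≡N: nitrile.
–OH on an sp³ carbon → alcohol (secondary).
halogen on an sp³ carbon → alkyl halide.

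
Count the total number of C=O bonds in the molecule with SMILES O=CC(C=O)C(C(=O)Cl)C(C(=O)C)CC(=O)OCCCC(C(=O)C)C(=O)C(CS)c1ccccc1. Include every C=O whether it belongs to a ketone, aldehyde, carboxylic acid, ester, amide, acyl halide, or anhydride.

OHC: aldehyde, 1 C=O (running total 1).
CH(CHO): aldehyde, 1 C=O (running total 2).
CH(COCl): acyl halide, 1 C=O (running total 3).
CH(COCH3): ketone, 1 C=O (running total 4).
CH2COOCH2: ester, 1 C=O (running total 5).
CH(COCH3): ketone, 1 C=O (running total 6).
CO: ketone, 1 C=O (running total 7).

7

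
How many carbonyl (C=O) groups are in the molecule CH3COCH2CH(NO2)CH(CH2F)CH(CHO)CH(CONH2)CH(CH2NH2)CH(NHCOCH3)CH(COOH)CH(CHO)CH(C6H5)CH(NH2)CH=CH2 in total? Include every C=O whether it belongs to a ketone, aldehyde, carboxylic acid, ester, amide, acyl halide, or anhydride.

6

CO: ketone, 1 C=O (running total 1).
CH(CHO): aldehyde, 1 C=O (running total 2).
CH(CONH2): amide, 1 C=O (running total 3).
CH(NHCOCH3): amide, 1 C=O (running total 4).
CH(COOH): carboxylic acid, 1 C=O (running total 5).
CH(CHO): aldehyde, 1 C=O (running total 6).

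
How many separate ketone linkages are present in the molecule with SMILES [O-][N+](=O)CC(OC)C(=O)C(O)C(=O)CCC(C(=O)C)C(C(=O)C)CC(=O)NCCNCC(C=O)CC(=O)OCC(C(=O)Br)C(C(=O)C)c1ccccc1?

5

Taking each segment in turn:
  O2NCH2: –NO2 on carbon → nitro group.
  CH(OCH3): pendant –OCH3: C–O–C with sp³ C, no adjacent C=O → ether.
  CO: –C(=O)– with carbon on both sides → ketone.
  CH(OH): –OH on an sp³ carbon → alcohol (secondary).
  CO: –C(=O)– with carbon on both sides → ketone.
  CH(COCH3): pendant –COCH3: carbonyl C bonded to two carbons → ketone.
  CH(COCH3): pendant –COCH3: carbonyl C bonded to two carbons → ketone.
  CH2CONHCH2: –C(=O)–N– linkage → amide (the N is not an amine).
  CH2NHCH2: C–N–C with sp³ carbons and no adjacent C=O → amine (secondary).
  CH(CHO): pendant –CHO: carbonyl C bonded to C and H → aldehyde.
  CH2COOCH2: –C(=O)–O–C with C on the carbonyl side → ester.
  CH(COBr): pendant –C(=O)X: carbonyl C bonded to C and halogen → acyl halide.
  CH(COCH3): pendant –COCH3: carbonyl C bonded to two carbons → ketone.
  C6H5: –C6H5 phenyl ring → arene.
Ketone appears at: CO, CO, CH(COCH3), CH(COCH3), CH(COCH3) → 5.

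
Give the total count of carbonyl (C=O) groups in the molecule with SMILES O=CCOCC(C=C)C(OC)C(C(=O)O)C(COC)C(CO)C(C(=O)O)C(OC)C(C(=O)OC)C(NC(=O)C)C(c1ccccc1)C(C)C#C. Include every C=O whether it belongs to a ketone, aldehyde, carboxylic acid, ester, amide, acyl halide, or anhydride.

OHC: aldehyde, 1 C=O (running total 1).
CH(COOH): carboxylic acid, 1 C=O (running total 2).
CH(COOH): carboxylic acid, 1 C=O (running total 3).
CH(COOCH3): ester, 1 C=O (running total 4).
CH(NHCOCH3): amide, 1 C=O (running total 5).

5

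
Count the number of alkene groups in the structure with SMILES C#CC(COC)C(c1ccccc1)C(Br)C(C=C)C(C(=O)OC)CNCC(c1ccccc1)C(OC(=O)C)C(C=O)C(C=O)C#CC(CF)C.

Working along the chain:
  HC≡C: C≡C triple bond → alkyne.
  CH(CH2OCH3): pendant –CH2OCH3: C–O–C linkage → ether.
  CH(C6H5): pendant –C6H5: benzene ring → arene.
  CH(Br): halogen on an sp³ carbon → alkyl halide.
  CH(CH=CH2): pendant –CH=CH2: C=C double bond → alkene.
  CH(COOCH3): pendant –COOCH3: carbonyl C bonded to C and –OCH3 → ester.
  CH2NHCH2: C–N–C with sp³ carbons and no adjacent C=O → amine (secondary).
  CH(C6H5): pendant –C6H5: benzene ring → arene.
  CH(OCOCH3): pendant –OC(=O)CH3: an acyloxy group → ester.
  CH(CHO): pendant –CHO: carbonyl C bonded to C and H → aldehyde.
  CH(CHO): pendant –CHO: carbonyl C bonded to C and H → aldehyde.
  C≡C: C≡C triple bond → alkyne.
  CH(CH2F): pendant –CH2X: halogen on sp³ carbon → alkyl halide.
Alkene appears at: CH(CH=CH2) → 1.

1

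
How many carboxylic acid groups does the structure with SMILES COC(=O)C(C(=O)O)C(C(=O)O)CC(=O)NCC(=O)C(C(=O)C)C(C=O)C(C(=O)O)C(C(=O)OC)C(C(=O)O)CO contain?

4

Taking each segment in turn:
  CH3OOC: CH3O–C(=O)–: carbonyl C bonded to C and to –OCH3 → ester (not ketone + ether).
  CH(COOH): pendant –COOH: carbonyl C bonded to C and –OH → carboxylic acid.
  CH(COOH): pendant –COOH: carbonyl C bonded to C and –OH → carboxylic acid.
  CH2CONHCH2: –C(=O)–N– linkage → amide (the N is not an amine).
  CO: –C(=O)– with carbon on both sides → ketone.
  CH(COCH3): pendant –COCH3: carbonyl C bonded to two carbons → ketone.
  CH(CHO): pendant –CHO: carbonyl C bonded to C and H → aldehyde.
  CH(COOH): pendant –COOH: carbonyl C bonded to C and –OH → carboxylic acid.
  CH(COOCH3): pendant –COOCH3: carbonyl C bonded to C and –OCH3 → ester.
  CH(COOH): pendant –COOH: carbonyl C bonded to C and –OH → carboxylic acid.
  CH2OH: –OH on an sp³ carbon → alcohol.
Carboxylic acid appears at: CH(COOH), CH(COOH), CH(COOH), CH(COOH) → 4.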